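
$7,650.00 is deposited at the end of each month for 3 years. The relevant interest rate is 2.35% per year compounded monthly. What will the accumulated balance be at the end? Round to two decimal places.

$285,051.09

This is an ordinary annuity: 36 deposits of $7,650.00 at the end of each month.
Periodic rate r = 0.0235/12 per month; n is counted in months.
FV = PMT × [((1+r)^n − 1)/r] = 7,650 × [(1+r)^36 − 1] / r = $285,051.09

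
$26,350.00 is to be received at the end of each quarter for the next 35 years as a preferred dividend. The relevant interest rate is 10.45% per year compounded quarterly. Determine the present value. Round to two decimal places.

This is an ordinary annuity: 140 payments of $26,350.00 at the end of each quarter.
Periodic rate r = 0.1045/4 per quarter; n is counted in quarters.
PV = PMT × [(1 − (1+r)^−n)/r] = 26,350 × [1 − (1+r)^−140] / r = $981,342.34

$981,342.34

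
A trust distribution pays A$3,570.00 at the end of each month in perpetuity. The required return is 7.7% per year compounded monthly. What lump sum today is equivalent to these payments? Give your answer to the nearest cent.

A$556,363.64

Periodic rate r = 0.077/12 per month.
Level perpetuity: PV = PMT / r = 3,570 / (0.077/12) = A$556,363.64.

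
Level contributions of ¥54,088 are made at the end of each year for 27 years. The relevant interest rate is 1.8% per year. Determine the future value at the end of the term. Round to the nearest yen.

This is an ordinary annuity: 27 deposits of ¥54,088 at the end of each year.
Periodic rate r = 0.018 per year.
FV = PMT × [((1+r)^n − 1)/r] = 54,088 × [(1+r)^27 − 1] / r = ¥1,859,390

¥1,859,390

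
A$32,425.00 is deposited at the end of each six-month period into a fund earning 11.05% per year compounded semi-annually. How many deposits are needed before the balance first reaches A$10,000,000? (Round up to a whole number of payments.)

54 payments

Periodic rate r = 0.1105/2 per half-year; n is counted in half-years.
Ordinary annuity FV: 10,000,000 = 32,425 × [((1+r)^n − 1)/r].
(1+r)^n = 1 + 10,000,000 × r / 32,425, so n = ln(1 + 10,000,000·r/32,425) / ln(1+r) = 53.79.
Round up to a whole number of payments: n = 54.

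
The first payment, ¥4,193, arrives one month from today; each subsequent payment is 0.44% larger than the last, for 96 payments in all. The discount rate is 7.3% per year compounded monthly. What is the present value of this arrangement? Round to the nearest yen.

¥369,901

Periodic rate r = 0.073/12 per month; n is counted in months.
Growing ordinary annuity: PV = PMT₁ × [1 − ((1+g)/(1+r))^n] / (r − g) = 4,193 × [1 − ((1+0.0044)/(1+r))^96] / (r − 0.0044) = ¥369,901.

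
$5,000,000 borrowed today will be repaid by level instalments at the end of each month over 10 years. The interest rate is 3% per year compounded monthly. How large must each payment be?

Level ordinary annuity; solve PV = PMT × [(1 − (1+r)^−n)/r] for PMT.
Periodic rate r = 0.03/12 per month; n is counted in months.
With n = 120: PMT = 5,000,000 / ([(1 − (1+r)^−n)/r]) = $48,280.37

$48,280.37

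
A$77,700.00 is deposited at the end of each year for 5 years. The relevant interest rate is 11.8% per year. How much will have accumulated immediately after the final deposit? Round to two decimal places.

A$491,658.33

This is an ordinary annuity: 5 deposits of A$77,700.00 at the end of each year.
Periodic rate r = 0.118 per year.
FV = PMT × [((1+r)^n − 1)/r] = 77,700 × [(1+r)^5 − 1] / r = A$491,658.33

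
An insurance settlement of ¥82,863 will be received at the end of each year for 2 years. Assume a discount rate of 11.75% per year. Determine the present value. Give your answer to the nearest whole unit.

¥140,504

This is an ordinary annuity: 2 payments of ¥82,863 at the end of each year.
Periodic rate r = 0.1175 per year.
PV = PMT × [(1 − (1+r)^−n)/r] = 82,863 × [1 − (1+r)^−2] / r = ¥140,504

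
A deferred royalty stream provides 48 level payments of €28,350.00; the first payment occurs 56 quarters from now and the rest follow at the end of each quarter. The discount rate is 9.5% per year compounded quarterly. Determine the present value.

€221,870.89

Ordinary annuity of 48 payments, first payment at period 56.
Periodic rate r = 0.095/4 per quarter; n is counted in quarters.
The ordinary-annuity PV formula values the stream one period before the first payment (period 55); discount that back 55 periods:
PV₀ = 28,350 × [1 − (1+r)^−48] / r × (1+r)^−55 = €221,870.89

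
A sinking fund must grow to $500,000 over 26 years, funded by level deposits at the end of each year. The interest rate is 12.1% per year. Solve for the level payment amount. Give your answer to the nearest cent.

Level ordinary annuity; solve FV = PMT × [((1+r)^n − 1)/r] for PMT.
Periodic rate r = 0.121 per year.
With n = 26: PMT = 500,000 / ([((1+r)^n − 1)/r]) = $3,272.56

$3,272.56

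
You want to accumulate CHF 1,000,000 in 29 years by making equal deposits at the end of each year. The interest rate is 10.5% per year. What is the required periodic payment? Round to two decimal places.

CHF 6,142.93

Level ordinary annuity; solve FV = PMT × [((1+r)^n − 1)/r] for PMT.
Periodic rate r = 0.105 per year.
With n = 29: PMT = 1,000,000 / ([((1+r)^n − 1)/r]) = CHF 6,142.93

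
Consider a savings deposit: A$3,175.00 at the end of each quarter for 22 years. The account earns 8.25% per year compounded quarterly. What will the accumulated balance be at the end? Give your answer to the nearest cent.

A$774,119.54

This is an ordinary annuity: 88 deposits of A$3,175.00 at the end of each quarter.
Periodic rate r = 0.0825/4 per quarter; n is counted in quarters.
FV = PMT × [((1+r)^n − 1)/r] = 3,175 × [(1+r)^88 − 1] / r = A$774,119.54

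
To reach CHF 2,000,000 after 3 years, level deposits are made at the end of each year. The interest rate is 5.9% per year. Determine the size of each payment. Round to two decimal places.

CHF 628,835.70

Level ordinary annuity; solve FV = PMT × [((1+r)^n − 1)/r] for PMT.
Periodic rate r = 0.059 per year.
With n = 3: PMT = 2,000,000 / ([((1+r)^n − 1)/r]) = CHF 628,835.70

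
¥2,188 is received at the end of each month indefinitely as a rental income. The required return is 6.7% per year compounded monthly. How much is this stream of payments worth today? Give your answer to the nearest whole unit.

¥391,881

Periodic rate r = 0.067/12 per month.
Level perpetuity: PV = PMT / r = 2,188 / (0.067/12) = ¥391,881.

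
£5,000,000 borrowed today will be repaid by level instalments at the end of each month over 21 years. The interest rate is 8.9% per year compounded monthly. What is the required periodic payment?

Level ordinary annuity; solve PV = PMT × [(1 − (1+r)^−n)/r] for PMT.
Periodic rate r = 0.089/12 per month; n is counted in months.
With n = 252: PMT = 5,000,000 / ([(1 − (1+r)^−n)/r]) = £43,903.56

£43,903.56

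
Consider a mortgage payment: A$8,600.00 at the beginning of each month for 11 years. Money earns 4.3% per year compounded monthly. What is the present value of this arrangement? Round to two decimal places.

This is an annuity due: 132 payments of A$8,600.00 at the beginning of each month.
Periodic rate r = 0.043/12 per month; n is counted in months.
PV = PMT × [(1 − (1+r)^−n)/r] × (1+r) = 8,600 × [1 − (1+r)^−132] / r × (1+r) = A$906,459.48

A$906,459.48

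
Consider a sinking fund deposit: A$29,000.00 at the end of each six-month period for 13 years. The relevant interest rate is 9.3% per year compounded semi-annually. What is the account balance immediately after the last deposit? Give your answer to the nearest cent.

A$1,409,473.83

This is an ordinary annuity: 26 deposits of A$29,000.00 at the end of each six-month period.
Periodic rate r = 0.093/2 per half-year; n is counted in half-years.
FV = PMT × [((1+r)^n − 1)/r] = 29,000 × [(1+r)^26 − 1] / r = A$1,409,473.83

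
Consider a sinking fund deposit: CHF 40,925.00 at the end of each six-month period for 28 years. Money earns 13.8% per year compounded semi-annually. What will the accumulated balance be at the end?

This is an ordinary annuity: 56 deposits of CHF 40,925.00 at the end of each six-month period.
Periodic rate r = 0.138/2 per half-year; n is counted in half-years.
FV = PMT × [((1+r)^n − 1)/r] = 40,925 × [(1+r)^56 − 1] / r = CHF 24,289,216.55

CHF 24,289,216.55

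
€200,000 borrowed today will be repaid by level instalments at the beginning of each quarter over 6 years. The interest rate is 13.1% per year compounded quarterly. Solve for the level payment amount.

Level annuity due; solve PV = PMT × [(1 − (1+r)^−n)/r] × (1+r) for PMT.
Periodic rate r = 0.131/4 per quarter; n is counted in quarters.
With n = 24: PMT = 200,000 / ([(1 − (1+r)^−n)/r] × (1+r)) = €11,776.38

€11,776.38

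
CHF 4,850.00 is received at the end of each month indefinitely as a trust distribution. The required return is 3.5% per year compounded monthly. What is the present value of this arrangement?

CHF 1,662,857.14

Periodic rate r = 0.035/12 per month.
Level perpetuity: PV = PMT / r = 4,850 / (0.035/12) = CHF 1,662,857.14.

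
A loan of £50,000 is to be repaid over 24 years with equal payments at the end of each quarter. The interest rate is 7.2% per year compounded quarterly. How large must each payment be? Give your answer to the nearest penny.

Level ordinary annuity; solve PV = PMT × [(1 − (1+r)^−n)/r] for PMT.
Periodic rate r = 0.072/4 per quarter; n is counted in quarters.
With n = 96: PMT = 50,000 / ([(1 − (1+r)^−n)/r]) = £1,098.08

£1,098.08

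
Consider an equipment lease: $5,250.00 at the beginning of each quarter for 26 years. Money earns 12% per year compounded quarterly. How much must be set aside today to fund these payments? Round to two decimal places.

$171,916.95

This is an annuity due: 104 payments of $5,250.00 at the beginning of each quarter.
Periodic rate r = 0.12/4 per quarter; n is counted in quarters.
PV = PMT × [(1 − (1+r)^−n)/r] × (1+r) = 5,250 × [1 − (1+r)^−104] / r × (1+r) = $171,916.95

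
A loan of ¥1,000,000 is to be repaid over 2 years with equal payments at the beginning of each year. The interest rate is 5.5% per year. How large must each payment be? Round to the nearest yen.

¥513,382

Level annuity due; solve PV = PMT × [(1 − (1+r)^−n)/r] × (1+r) for PMT.
Periodic rate r = 0.055 per year.
With n = 2: PMT = 1,000,000 / ([(1 − (1+r)^−n)/r] × (1+r)) = ¥513,382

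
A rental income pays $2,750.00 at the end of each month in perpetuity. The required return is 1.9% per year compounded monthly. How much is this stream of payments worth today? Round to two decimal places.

Periodic rate r = 0.019/12 per month.
Level perpetuity: PV = PMT / r = 2,750 / (0.019/12) = $1,736,842.11.

$1,736,842.11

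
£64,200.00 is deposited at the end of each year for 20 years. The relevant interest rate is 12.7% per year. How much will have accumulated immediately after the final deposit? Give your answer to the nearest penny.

This is an ordinary annuity: 20 deposits of £64,200.00 at the end of each year.
Periodic rate r = 0.127 per year.
FV = PMT × [((1+r)^n − 1)/r] = 64,200 × [(1+r)^20 − 1] / r = £5,017,928.03

£5,017,928.03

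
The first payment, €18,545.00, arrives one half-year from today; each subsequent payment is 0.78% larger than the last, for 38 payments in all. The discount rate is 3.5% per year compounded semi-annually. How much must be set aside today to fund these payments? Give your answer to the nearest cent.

Periodic rate r = 0.035/2 per half-year; n is counted in half-years.
Growing ordinary annuity: PV = PMT₁ × [1 − ((1+g)/(1+r))^n] / (r − g) = 18,545 × [1 − ((1+0.0078)/(1+r))^38] / (r − 0.0078) = €583,321.66.

€583,321.66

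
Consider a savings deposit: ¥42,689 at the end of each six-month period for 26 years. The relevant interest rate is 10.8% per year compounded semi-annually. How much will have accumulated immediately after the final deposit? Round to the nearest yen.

¥11,389,090

This is an ordinary annuity: 52 deposits of ¥42,689 at the end of each six-month period.
Periodic rate r = 0.108/2 per half-year; n is counted in half-years.
FV = PMT × [((1+r)^n − 1)/r] = 42,689 × [(1+r)^52 − 1] / r = ¥11,389,090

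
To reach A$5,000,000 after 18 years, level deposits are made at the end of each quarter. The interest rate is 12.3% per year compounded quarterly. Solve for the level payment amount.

Level ordinary annuity; solve FV = PMT × [((1+r)^n − 1)/r] for PMT.
Periodic rate r = 0.123/4 per quarter; n is counted in quarters.
With n = 72: PMT = 5,000,000 / ([((1+r)^n − 1)/r]) = A$19,581.03

A$19,581.03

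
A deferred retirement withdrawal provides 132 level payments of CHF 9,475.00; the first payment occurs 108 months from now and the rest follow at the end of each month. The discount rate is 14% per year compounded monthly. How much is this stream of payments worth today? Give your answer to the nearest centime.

Ordinary annuity of 132 payments, first payment at period 108.
Periodic rate r = 0.14/12 per month; n is counted in months.
The ordinary-annuity PV formula values the stream one period before the first payment (period 107); discount that back 107 periods:
PV₀ = 9,475 × [1 − (1+r)^−132] / r × (1+r)^−107 = CHF 183,982.18

CHF 183,982.18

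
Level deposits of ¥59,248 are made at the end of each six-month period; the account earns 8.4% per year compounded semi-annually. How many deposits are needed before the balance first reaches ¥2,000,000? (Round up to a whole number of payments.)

Periodic rate r = 0.084/2 per half-year; n is counted in half-years.
Ordinary annuity FV: 2,000,000 = 59,248 × [((1+r)^n − 1)/r].
(1+r)^n = 1 + 2,000,000 × r / 59,248, so n = ln(1 + 2,000,000·r/59,248) / ln(1+r) = 21.46.
Round up to a whole number of payments: n = 22.

22 payments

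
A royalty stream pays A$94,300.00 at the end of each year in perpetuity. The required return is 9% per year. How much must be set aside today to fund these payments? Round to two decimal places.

Periodic rate r = 0.09 per year.
Level perpetuity: PV = PMT / r = 94,300 / (0.09) = A$1,047,777.78.

A$1,047,777.78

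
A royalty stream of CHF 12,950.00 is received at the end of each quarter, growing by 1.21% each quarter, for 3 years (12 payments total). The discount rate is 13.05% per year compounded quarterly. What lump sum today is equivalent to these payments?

Periodic rate r = 0.1305/4 per quarter; n is counted in quarters.
Growing ordinary annuity: PV = PMT₁ × [1 − ((1+g)/(1+r))^n] / (r − g) = 12,950 × [1 − ((1+0.0121)/(1+r))^12] / (r − 0.0121) = CHF 135,081.30.

CHF 135,081.30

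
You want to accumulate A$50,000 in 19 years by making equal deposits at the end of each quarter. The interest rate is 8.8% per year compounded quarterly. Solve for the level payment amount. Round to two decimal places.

A$260.22

Level ordinary annuity; solve FV = PMT × [((1+r)^n − 1)/r] for PMT.
Periodic rate r = 0.088/4 per quarter; n is counted in quarters.
With n = 76: PMT = 50,000 / ([((1+r)^n − 1)/r]) = A$260.22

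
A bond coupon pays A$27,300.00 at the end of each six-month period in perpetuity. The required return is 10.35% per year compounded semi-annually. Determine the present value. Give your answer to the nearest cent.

Periodic rate r = 0.1035/2 per half-year.
Level perpetuity: PV = PMT / r = 27,300 / (0.1035/2) = A$527,536.23.

A$527,536.23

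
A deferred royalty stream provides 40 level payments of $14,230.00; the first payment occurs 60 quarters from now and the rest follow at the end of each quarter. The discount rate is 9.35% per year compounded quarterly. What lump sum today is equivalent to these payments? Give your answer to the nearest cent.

Ordinary annuity of 40 payments, first payment at period 60.
Periodic rate r = 0.0935/4 per quarter; n is counted in quarters.
The ordinary-annuity PV formula values the stream one period before the first payment (period 59); discount that back 59 periods:
PV₀ = 14,230 × [1 − (1+r)^−40] / r × (1+r)^−59 = $93,937.15

$93,937.15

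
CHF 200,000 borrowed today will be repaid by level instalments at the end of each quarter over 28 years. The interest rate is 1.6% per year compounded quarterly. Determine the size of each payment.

Level ordinary annuity; solve PV = PMT × [(1 − (1+r)^−n)/r] for PMT.
Periodic rate r = 0.016/4 per quarter; n is counted in quarters.
With n = 112: PMT = 200,000 / ([(1 − (1+r)^−n)/r]) = CHF 2,218.99

CHF 2,218.99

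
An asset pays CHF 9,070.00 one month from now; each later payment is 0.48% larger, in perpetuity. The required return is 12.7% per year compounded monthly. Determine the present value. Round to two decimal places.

CHF 1,568,299.71

Periodic rate r = 0.127/12 per month.
Growing perpetuity (Gordon): PV = PMT₁ / (r − g) = 9,070 / (r − 0.0048) = CHF 1,568,299.71.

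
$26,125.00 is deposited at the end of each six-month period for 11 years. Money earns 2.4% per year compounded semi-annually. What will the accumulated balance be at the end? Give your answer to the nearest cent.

$653,306.97

This is an ordinary annuity: 22 deposits of $26,125.00 at the end of each six-month period.
Periodic rate r = 0.024/2 per half-year; n is counted in half-years.
FV = PMT × [((1+r)^n − 1)/r] = 26,125 × [(1+r)^22 − 1] / r = $653,306.97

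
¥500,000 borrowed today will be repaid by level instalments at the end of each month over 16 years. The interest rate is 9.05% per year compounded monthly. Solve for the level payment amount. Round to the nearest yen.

Level ordinary annuity; solve PV = PMT × [(1 − (1+r)^−n)/r] for PMT.
Periodic rate r = 0.0905/12 per month; n is counted in months.
With n = 192: PMT = 500,000 / ([(1 − (1+r)^−n)/r]) = ¥4,938

¥4,938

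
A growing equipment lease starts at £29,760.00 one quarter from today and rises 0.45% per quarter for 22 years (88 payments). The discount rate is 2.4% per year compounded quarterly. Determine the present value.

Periodic rate r = 0.024/4 per quarter; n is counted in quarters.
Growing ordinary annuity: PV = PMT₁ × [1 − ((1+g)/(1+r))^n] / (r − g) = 29,760 × [1 − ((1+0.0045)/(1+r))^88] / (r − 0.0045) = £2,441,404.96.

£2,441,404.96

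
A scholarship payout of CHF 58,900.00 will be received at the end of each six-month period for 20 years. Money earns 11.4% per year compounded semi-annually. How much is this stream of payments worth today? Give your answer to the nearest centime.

This is an ordinary annuity: 40 payments of CHF 58,900.00 at the end of each six-month period.
Periodic rate r = 0.114/2 per half-year; n is counted in half-years.
PV = PMT × [(1 − (1+r)^−n)/r] = 58,900 × [1 − (1+r)^−40] / r = CHF 920,810.43

CHF 920,810.43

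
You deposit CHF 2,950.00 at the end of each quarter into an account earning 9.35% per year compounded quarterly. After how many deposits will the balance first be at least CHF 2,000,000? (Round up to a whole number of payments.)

123 payments

Periodic rate r = 0.0935/4 per quarter; n is counted in quarters.
Ordinary annuity FV: 2,000,000 = 2,950 × [((1+r)^n − 1)/r].
(1+r)^n = 1 + 2,000,000 × r / 2,950, so n = ln(1 + 2,000,000·r/2,950) / ln(1+r) = 122.23.
Round up to a whole number of payments: n = 123.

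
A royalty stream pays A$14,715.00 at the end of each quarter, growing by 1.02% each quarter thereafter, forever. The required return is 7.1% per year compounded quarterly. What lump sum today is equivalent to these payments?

Periodic rate r = 0.071/4 per quarter.
Growing perpetuity (Gordon): PV = PMT₁ / (r − g) = 14,715 / (r − 0.0102) = A$1,949,006.62.

A$1,949,006.62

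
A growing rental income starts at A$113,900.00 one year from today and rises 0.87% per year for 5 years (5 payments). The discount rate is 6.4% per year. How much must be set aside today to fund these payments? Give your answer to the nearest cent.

Periodic rate r = 0.064 per year.
Growing ordinary annuity: PV = PMT₁ × [1 − ((1+g)/(1+r))^n] / (r − g) = 113,900 × [1 − ((1+0.0087)/(1+r))^5] / (r − 0.0087) = A$482,424.43.

A$482,424.43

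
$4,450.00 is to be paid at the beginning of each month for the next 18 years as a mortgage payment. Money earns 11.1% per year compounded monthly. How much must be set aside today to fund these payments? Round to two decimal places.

$419,082.56

This is an annuity due: 216 payments of $4,450.00 at the beginning of each month.
Periodic rate r = 0.111/12 per month; n is counted in months.
PV = PMT × [(1 − (1+r)^−n)/r] × (1+r) = 4,450 × [1 − (1+r)^−216] / r × (1+r) = $419,082.56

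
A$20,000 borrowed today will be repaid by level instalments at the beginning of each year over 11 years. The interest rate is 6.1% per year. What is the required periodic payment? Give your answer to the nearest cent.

Level annuity due; solve PV = PMT × [(1 − (1+r)^−n)/r] × (1+r) for PMT.
Periodic rate r = 0.061 per year.
With n = 11: PMT = 20,000 / ([(1 − (1+r)^−n)/r] × (1+r)) = A$2,402.30

A$2,402.30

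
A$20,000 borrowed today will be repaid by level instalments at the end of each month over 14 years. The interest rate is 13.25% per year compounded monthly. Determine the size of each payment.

Level ordinary annuity; solve PV = PMT × [(1 − (1+r)^−n)/r] for PMT.
Periodic rate r = 0.1325/12 per month; n is counted in months.
With n = 168: PMT = 20,000 / ([(1 − (1+r)^−n)/r]) = A$262.29

A$262.29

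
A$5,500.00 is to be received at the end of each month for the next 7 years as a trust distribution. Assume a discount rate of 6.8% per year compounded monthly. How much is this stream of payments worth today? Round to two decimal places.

This is an ordinary annuity: 84 payments of A$5,500.00 at the end of each month.
Periodic rate r = 0.068/12 per month; n is counted in months.
PV = PMT × [(1 − (1+r)^−n)/r] = 5,500 × [1 − (1+r)^−84] / r = A$366,786.49

A$366,786.49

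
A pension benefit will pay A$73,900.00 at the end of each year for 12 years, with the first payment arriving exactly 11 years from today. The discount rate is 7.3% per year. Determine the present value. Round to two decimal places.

Ordinary annuity of 12 payments, first payment at period 11.
Periodic rate r = 0.073 per year.
The ordinary-annuity PV formula values the stream one period before the first payment (period 10); discount that back 10 periods:
PV₀ = 73,900 × [1 − (1+r)^−12] / r × (1+r)^−10 = A$285,561.92

A$285,561.92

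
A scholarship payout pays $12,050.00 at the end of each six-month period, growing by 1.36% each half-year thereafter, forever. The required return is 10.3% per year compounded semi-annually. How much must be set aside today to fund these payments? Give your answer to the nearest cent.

Periodic rate r = 0.103/2 per half-year.
Growing perpetuity (Gordon): PV = PMT₁ / (r − g) = 12,050 / (r − 0.0136) = $317,941.95.

$317,941.95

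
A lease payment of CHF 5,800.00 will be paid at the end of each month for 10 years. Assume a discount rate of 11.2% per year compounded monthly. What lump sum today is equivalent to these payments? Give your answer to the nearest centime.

This is an ordinary annuity: 120 payments of CHF 5,800.00 at the end of each month.
Periodic rate r = 0.112/12 per month; n is counted in months.
PV = PMT × [(1 − (1+r)^−n)/r] = 5,800 × [1 − (1+r)^−120] / r = CHF 417,613.04

CHF 417,613.04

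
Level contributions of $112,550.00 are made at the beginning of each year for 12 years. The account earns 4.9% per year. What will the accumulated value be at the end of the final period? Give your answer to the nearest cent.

$1,868,412.58

This is an annuity due: 12 deposits of $112,550.00 at the beginning of each year.
Periodic rate r = 0.049 per year.
FV = PMT × [((1+r)^n − 1)/r] × (1+r) = 112,550 × [(1+r)^12 − 1] / r × (1+r) = $1,868,412.58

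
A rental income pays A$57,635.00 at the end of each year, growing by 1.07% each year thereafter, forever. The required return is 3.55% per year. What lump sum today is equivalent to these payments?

A$2,323,991.94

Periodic rate r = 0.0355 per year.
Growing perpetuity (Gordon): PV = PMT₁ / (r − g) = 57,635 / (r − 0.0107) = A$2,323,991.94.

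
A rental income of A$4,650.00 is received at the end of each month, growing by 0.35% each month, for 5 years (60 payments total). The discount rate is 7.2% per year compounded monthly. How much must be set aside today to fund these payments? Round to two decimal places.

Periodic rate r = 0.072/12 per month; n is counted in months.
Growing ordinary annuity: PV = PMT₁ × [1 − ((1+g)/(1+r))^n] / (r − g) = 4,650 × [1 − ((1+0.0035)/(1+r))^60] / (r − 0.0035) = A$257,947.62.

A$257,947.62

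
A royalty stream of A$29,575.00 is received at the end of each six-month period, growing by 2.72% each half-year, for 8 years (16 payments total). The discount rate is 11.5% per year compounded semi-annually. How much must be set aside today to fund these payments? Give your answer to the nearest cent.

A$363,050.30

Periodic rate r = 0.115/2 per half-year; n is counted in half-years.
Growing ordinary annuity: PV = PMT₁ × [1 − ((1+g)/(1+r))^n] / (r − g) = 29,575 × [1 − ((1+0.0272)/(1+r))^16] / (r − 0.0272) = A$363,050.30.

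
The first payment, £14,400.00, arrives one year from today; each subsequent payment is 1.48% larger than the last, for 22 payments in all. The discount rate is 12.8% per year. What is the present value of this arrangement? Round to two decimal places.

£114,789.50

Periodic rate r = 0.128 per year.
Growing ordinary annuity: PV = PMT₁ × [1 − ((1+g)/(1+r))^n] / (r − g) = 14,400 × [1 − ((1+0.0148)/(1+r))^22] / (r − 0.0148) = £114,789.50.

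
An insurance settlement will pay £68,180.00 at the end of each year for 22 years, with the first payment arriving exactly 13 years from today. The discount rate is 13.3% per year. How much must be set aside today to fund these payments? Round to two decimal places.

Ordinary annuity of 22 payments, first payment at period 13.
Periodic rate r = 0.133 per year.
The ordinary-annuity PV formula values the stream one period before the first payment (period 12); discount that back 12 periods:
PV₀ = 68,180 × [1 − (1+r)^−22] / r × (1+r)^−12 = £107,218.60

£107,218.60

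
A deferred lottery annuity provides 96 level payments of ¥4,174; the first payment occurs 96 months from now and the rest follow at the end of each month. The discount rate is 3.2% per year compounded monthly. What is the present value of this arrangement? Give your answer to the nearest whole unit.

¥274,181

Ordinary annuity of 96 payments, first payment at period 96.
Periodic rate r = 0.032/12 per month; n is counted in months.
The ordinary-annuity PV formula values the stream one period before the first payment (period 95); discount that back 95 periods:
PV₀ = 4,174 × [1 − (1+r)^−96] / r × (1+r)^−95 = ¥274,181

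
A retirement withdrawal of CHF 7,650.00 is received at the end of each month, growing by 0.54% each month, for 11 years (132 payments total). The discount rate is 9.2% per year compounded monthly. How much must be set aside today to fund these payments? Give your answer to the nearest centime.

CHF 867,873.48

Periodic rate r = 0.092/12 per month; n is counted in months.
Growing ordinary annuity: PV = PMT₁ × [1 − ((1+g)/(1+r))^n] / (r − g) = 7,650 × [1 − ((1+0.0054)/(1+r))^132] / (r − 0.0054) = CHF 867,873.48.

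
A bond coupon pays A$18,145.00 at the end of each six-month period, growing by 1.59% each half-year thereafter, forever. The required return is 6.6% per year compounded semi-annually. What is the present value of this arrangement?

Periodic rate r = 0.066/2 per half-year.
Growing perpetuity (Gordon): PV = PMT₁ / (r − g) = 18,145 / (r − 0.0159) = A$1,061,111.11.

A$1,061,111.11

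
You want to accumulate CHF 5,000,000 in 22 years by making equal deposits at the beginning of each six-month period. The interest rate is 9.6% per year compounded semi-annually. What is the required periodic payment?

CHF 33,341.33

Level annuity due; solve FV = PMT × [((1+r)^n − 1)/r] × (1+r) for PMT.
Periodic rate r = 0.096/2 per half-year; n is counted in half-years.
With n = 44: PMT = 5,000,000 / ([((1+r)^n − 1)/r] × (1+r)) = CHF 33,341.33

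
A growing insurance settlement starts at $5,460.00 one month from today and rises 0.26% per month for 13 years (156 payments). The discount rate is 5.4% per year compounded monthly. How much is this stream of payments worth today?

Periodic rate r = 0.054/12 per month; n is counted in months.
Growing ordinary annuity: PV = PMT₁ × [1 − ((1+g)/(1+r))^n] / (r − g) = 5,460 × [1 − ((1+0.0026)/(1+r))^156] / (r − 0.0026) = $734,887.66.

$734,887.66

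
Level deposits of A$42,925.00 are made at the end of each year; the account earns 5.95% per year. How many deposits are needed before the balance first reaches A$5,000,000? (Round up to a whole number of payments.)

Periodic rate r = 0.0595 per year.
Ordinary annuity FV: 5,000,000 = 42,925 × [((1+r)^n − 1)/r].
(1+r)^n = 1 + 5,000,000 × r / 42,925, so n = ln(1 + 5,000,000·r/42,925) / ln(1+r) = 35.83.
Round up to a whole number of payments: n = 36.

36 payments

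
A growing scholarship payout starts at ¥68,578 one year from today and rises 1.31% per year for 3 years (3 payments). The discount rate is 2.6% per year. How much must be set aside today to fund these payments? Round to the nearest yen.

¥198,010

Periodic rate r = 0.026 per year.
Growing ordinary annuity: PV = PMT₁ × [1 − ((1+g)/(1+r))^n] / (r − g) = 68,578 × [1 − ((1+0.0131)/(1+r))^3] / (r − 0.0131) = ¥198,010.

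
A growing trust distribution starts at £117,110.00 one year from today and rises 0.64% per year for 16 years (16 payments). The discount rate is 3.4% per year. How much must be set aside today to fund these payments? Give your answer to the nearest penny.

Periodic rate r = 0.034 per year.
Growing ordinary annuity: PV = PMT₁ × [1 − ((1+g)/(1+r))^n] / (r − g) = 117,110 × [1 − ((1+0.0064)/(1+r))^16] / (r − 0.0064) = £1,490,875.78.

£1,490,875.78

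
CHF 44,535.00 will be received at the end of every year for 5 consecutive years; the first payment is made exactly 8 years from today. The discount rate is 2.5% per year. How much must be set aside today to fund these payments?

CHF 174,059.44

Ordinary annuity of 5 payments, first payment at period 8.
Periodic rate r = 0.025 per year.
The ordinary-annuity PV formula values the stream one period before the first payment (period 7); discount that back 7 periods:
PV₀ = 44,535 × [1 − (1+r)^−5] / r × (1+r)^−7 = CHF 174,059.44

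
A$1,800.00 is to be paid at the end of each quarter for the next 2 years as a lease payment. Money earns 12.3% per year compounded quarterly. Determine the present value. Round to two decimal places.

This is an ordinary annuity: 8 payments of A$1,800.00 at the end of each quarter.
Periodic rate r = 0.123/4 per quarter; n is counted in quarters.
PV = PMT × [(1 − (1+r)^−n)/r] = 1,800 × [1 − (1+r)^−8] / r = A$12,595.56

A$12,595.56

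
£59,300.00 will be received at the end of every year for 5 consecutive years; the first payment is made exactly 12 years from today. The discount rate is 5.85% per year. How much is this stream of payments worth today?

Ordinary annuity of 5 payments, first payment at period 12.
Periodic rate r = 0.0585 per year.
The ordinary-annuity PV formula values the stream one period before the first payment (period 11); discount that back 11 periods:
PV₀ = 59,300 × [1 − (1+r)^−5] / r × (1+r)^−11 = £134,200.89

£134,200.89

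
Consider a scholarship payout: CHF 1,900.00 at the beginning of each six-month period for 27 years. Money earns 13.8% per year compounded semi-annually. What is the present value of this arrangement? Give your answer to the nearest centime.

CHF 28,634.39

This is an annuity due: 54 payments of CHF 1,900.00 at the beginning of each six-month period.
Periodic rate r = 0.138/2 per half-year; n is counted in half-years.
PV = PMT × [(1 − (1+r)^−n)/r] × (1+r) = 1,900 × [1 − (1+r)^−54] / r × (1+r) = CHF 28,634.39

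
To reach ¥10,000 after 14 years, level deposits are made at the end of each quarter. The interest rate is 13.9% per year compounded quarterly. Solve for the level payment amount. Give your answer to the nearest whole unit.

¥60

Level ordinary annuity; solve FV = PMT × [((1+r)^n − 1)/r] for PMT.
Periodic rate r = 0.139/4 per quarter; n is counted in quarters.
With n = 56: PMT = 10,000 / ([((1+r)^n − 1)/r]) = ¥60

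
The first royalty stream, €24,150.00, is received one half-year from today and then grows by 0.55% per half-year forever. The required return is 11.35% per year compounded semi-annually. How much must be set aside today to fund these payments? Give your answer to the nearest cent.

Periodic rate r = 0.1135/2 per half-year.
Growing perpetuity (Gordon): PV = PMT₁ / (r − g) = 24,150 / (r − 0.0055) = €471,219.51.

€471,219.51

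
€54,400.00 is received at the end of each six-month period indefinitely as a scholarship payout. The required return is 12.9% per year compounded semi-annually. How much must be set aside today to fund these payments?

€843,410.85

Periodic rate r = 0.129/2 per half-year.
Level perpetuity: PV = PMT / r = 54,400 / (0.129/2) = €843,410.85.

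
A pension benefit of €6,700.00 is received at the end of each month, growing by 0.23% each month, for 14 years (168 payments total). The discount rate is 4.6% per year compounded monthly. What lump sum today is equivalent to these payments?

Periodic rate r = 0.046/12 per month; n is counted in months.
Growing ordinary annuity: PV = PMT₁ × [1 − ((1+g)/(1+r))^n] / (r − g) = 6,700 × [1 − ((1+0.0023)/(1+r))^168] / (r − 0.0023) = €989,648.67.

€989,648.67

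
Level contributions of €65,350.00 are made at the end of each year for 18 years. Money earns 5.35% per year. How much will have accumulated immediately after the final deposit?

This is an ordinary annuity: 18 deposits of €65,350.00 at the end of each year.
Periodic rate r = 0.0535 per year.
FV = PMT × [((1+r)^n − 1)/r] = 65,350 × [(1+r)^18 − 1] / r = €1,899,646.68

€1,899,646.68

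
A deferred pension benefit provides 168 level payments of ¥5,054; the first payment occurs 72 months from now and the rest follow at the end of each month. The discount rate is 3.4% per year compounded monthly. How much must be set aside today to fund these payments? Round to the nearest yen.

Ordinary annuity of 168 payments, first payment at period 72.
Periodic rate r = 0.034/12 per month; n is counted in months.
The ordinary-annuity PV formula values the stream one period before the first payment (period 71); discount that back 71 periods:
PV₀ = 5,054 × [1 − (1+r)^−168] / r × (1+r)^−71 = ¥552,017

¥552,017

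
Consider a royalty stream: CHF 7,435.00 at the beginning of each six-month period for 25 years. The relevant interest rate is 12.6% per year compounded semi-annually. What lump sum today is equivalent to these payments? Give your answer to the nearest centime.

This is an annuity due: 50 payments of CHF 7,435.00 at the beginning of each six-month period.
Periodic rate r = 0.126/2 per half-year; n is counted in half-years.
PV = PMT × [(1 − (1+r)^−n)/r] × (1+r) = 7,435 × [1 − (1+r)^−50] / r × (1+r) = CHF 119,537.84

CHF 119,537.84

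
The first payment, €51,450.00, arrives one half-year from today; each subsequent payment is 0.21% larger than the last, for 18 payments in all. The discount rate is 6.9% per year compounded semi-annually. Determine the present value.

Periodic rate r = 0.069/2 per half-year; n is counted in half-years.
Growing ordinary annuity: PV = PMT₁ × [1 − ((1+g)/(1+r))^n] / (r − g) = 51,450 × [1 − ((1+0.0021)/(1+r))^18] / (r − 0.0021) = €692,411.44.

€692,411.44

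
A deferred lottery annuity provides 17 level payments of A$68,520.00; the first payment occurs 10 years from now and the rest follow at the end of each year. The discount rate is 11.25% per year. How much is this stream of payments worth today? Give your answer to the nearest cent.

Ordinary annuity of 17 payments, first payment at period 10.
Periodic rate r = 0.1125 per year.
The ordinary-annuity PV formula values the stream one period before the first payment (period 9); discount that back 9 periods:
PV₀ = 68,520 × [1 − (1+r)^−17] / r × (1+r)^−9 = A$195,232.14

A$195,232.14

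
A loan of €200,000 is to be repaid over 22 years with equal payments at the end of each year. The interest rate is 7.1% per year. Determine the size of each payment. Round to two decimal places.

Level ordinary annuity; solve PV = PMT × [(1 − (1+r)^−n)/r] for PMT.
Periodic rate r = 0.071 per year.
With n = 22: PMT = 200,000 / ([(1 − (1+r)^−n)/r]) = €18,231.35

€18,231.35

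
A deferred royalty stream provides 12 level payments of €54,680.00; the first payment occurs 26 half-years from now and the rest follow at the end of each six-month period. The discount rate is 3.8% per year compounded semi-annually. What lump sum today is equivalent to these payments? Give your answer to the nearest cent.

€363,445.48

Ordinary annuity of 12 payments, first payment at period 26.
Periodic rate r = 0.038/2 per half-year; n is counted in half-years.
The ordinary-annuity PV formula values the stream one period before the first payment (period 25); discount that back 25 periods:
PV₀ = 54,680 × [1 − (1+r)^−12] / r × (1+r)^−25 = €363,445.48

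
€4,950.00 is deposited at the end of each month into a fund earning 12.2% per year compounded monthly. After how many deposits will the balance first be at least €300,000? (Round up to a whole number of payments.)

Periodic rate r = 0.122/12 per month; n is counted in months.
Ordinary annuity FV: 300,000 = 4,950 × [((1+r)^n − 1)/r].
(1+r)^n = 1 + 300,000 × r / 4,950, so n = ln(1 + 300,000·r/4,950) / ln(1+r) = 47.46.
Round up to a whole number of payments: n = 48.

48 payments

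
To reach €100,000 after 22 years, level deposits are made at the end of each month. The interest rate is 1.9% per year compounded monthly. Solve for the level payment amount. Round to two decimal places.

€305.42

Level ordinary annuity; solve FV = PMT × [((1+r)^n − 1)/r] for PMT.
Periodic rate r = 0.019/12 per month; n is counted in months.
With n = 264: PMT = 100,000 / ([((1+r)^n − 1)/r]) = €305.42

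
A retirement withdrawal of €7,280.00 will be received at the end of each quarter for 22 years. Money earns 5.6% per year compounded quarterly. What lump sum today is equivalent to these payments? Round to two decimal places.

This is an ordinary annuity: 88 payments of €7,280.00 at the end of each quarter.
Periodic rate r = 0.056/4 per quarter; n is counted in quarters.
PV = PMT × [(1 − (1+r)^−n)/r] = 7,280 × [1 − (1+r)^−88] / r = €367,009.91

€367,009.91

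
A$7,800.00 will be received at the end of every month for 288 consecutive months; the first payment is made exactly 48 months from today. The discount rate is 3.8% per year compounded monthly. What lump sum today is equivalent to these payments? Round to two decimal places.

A$1,268,938.80

Ordinary annuity of 288 payments, first payment at period 48.
Periodic rate r = 0.038/12 per month; n is counted in months.
The ordinary-annuity PV formula values the stream one period before the first payment (period 47); discount that back 47 periods:
PV₀ = 7,800 × [1 − (1+r)^−288] / r × (1+r)^−47 = A$1,268,938.80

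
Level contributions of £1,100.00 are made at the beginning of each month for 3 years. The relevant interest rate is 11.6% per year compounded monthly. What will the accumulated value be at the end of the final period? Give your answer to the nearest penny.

This is an annuity due: 36 deposits of £1,100.00 at the beginning of each month.
Periodic rate r = 0.116/12 per month; n is counted in months.
FV = PMT × [((1+r)^n − 1)/r] × (1+r) = 1,100 × [(1+r)^36 − 1] / r × (1+r) = £47,550.51

£47,550.51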